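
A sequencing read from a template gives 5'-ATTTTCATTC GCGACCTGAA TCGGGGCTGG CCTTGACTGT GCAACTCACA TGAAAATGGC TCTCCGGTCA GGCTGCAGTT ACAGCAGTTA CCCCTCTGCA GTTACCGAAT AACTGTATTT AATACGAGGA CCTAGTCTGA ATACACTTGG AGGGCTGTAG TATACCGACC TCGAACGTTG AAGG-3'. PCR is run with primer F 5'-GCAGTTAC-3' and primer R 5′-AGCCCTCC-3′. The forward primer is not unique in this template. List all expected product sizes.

The forward primer GCAGTTAC matches the top strand at positions 75–82, 84–91, 98–105.
The reverse primer's reverse complement is GGAGGGCT, matching at positions 149–156.
Each forward site pairs with the reverse site to give a product ending at position 156: sizes 82, 73, 59 bp.

82 bp, 73 bp, 59 bp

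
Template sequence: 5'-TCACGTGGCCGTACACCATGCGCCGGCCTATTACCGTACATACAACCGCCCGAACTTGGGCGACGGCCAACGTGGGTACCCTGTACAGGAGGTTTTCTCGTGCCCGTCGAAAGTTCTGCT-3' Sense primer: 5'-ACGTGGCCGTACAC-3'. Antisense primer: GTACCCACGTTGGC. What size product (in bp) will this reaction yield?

The forward primer matches the template at positions 3–16.
Taking the reverse complement of GTACCCACGTTGGC gives GCCAACGTGGGTAC, found at positions 66–79 on the template; the primer anneals here to the top strand with its 3' end pointing upstream.
Amplicon spans positions 3–79: 77 bp.

77 bp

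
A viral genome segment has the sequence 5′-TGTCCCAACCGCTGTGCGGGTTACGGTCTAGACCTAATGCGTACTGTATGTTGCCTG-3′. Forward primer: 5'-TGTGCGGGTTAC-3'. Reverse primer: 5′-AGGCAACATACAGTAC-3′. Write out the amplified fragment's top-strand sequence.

5'-TGTGCGGGTTACGGTCTAGACCTAATGCGTACTGTATGTTGCCT-3'

Scanning the template, TGTGCGGGTTAC occurs at positions 13–24; this primer anneals to the bottom strand there with its 3' end pointing downstream.
Reverse complement of the reverse primer: GTACTGTATGTTGCCT. This occurs on the top strand at positions 41–56.
The product is the template from position 13 through 56 (44 bp).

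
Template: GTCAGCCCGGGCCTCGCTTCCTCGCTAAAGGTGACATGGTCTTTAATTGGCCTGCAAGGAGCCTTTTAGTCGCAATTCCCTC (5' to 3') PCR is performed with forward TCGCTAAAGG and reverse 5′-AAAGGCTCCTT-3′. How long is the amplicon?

The forward primer matches the template at positions 22–31.
Reverse complement of the reverse primer: AAGGAGCCTTT. This occurs on the top strand at positions 56–66.
Product length = (reverse-primer end) − (forward-primer start) + 1 = 66 − 22 + 1 = 45 bp.

45 bp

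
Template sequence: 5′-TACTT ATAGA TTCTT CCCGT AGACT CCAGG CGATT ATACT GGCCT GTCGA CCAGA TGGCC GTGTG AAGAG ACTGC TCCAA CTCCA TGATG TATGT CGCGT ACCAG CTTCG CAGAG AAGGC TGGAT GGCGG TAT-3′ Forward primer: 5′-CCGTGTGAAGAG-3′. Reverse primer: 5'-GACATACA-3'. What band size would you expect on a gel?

The forward primer matches the template at positions 59–70.
Taking the reverse complement of GACATACA gives TGTATGTC, found at positions 89–96 on the template; the primer anneals here to the top strand with its 3' end pointing upstream.
Amplicon spans positions 59–96: 38 bp.

38 bp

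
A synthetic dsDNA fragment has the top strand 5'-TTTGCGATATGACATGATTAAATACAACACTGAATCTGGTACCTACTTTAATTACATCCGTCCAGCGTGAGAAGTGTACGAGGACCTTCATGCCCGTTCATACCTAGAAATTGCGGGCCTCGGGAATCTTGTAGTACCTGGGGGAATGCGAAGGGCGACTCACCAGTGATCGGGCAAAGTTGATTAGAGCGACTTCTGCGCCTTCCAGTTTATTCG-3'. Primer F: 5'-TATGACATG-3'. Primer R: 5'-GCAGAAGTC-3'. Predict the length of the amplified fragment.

192 bp

The forward primer matches the template at positions 8–16.
Taking the reverse complement of GCAGAAGTC gives GACTTCTGC, found at positions 191–199 on the template; the primer anneals here to the top strand with its 3' end pointing upstream.
Product length = (reverse-primer end) − (forward-primer start) + 1 = 199 − 8 + 1 = 192 bp.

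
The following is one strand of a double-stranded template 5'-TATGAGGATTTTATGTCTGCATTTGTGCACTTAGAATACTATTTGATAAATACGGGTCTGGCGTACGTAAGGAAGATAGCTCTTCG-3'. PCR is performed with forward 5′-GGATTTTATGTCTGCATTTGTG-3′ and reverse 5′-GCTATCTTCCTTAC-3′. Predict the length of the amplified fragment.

75 bp

The forward primer matches the template at positions 6–27.
The reverse primer's reverse complement is GTAAGGAAGATAGC, which matches the template at positions 67–80.
Product length = (reverse-primer end) − (forward-primer start) + 1 = 80 − 6 + 1 = 75 bp.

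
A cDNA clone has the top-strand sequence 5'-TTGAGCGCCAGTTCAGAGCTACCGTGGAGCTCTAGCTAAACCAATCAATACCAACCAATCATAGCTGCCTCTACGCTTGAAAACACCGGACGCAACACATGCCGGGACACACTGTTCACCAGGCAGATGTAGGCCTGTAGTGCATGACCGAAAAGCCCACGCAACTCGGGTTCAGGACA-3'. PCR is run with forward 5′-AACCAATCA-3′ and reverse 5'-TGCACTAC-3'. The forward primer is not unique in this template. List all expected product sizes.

106 bp, 92 bp

The forward primer AACCAATCA matches the top strand at positions 39–47, 53–61.
The reverse primer's reverse complement is GTAGTGCA, matching at positions 137–144.
Each forward site pairs with the reverse site to give a product ending at position 144: sizes 106, 92 bp.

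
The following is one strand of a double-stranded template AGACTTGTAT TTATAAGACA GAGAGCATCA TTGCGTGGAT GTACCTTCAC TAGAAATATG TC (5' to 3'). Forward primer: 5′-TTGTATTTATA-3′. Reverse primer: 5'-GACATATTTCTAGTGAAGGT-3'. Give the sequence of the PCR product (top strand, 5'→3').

Scanning the template, TTGTATTTATA occurs at positions 5–15; this primer anneals to the bottom strand there with its 3' end pointing downstream.
The reverse primer's reverse complement is ACCTTCACTAGAAATATGTC, which matches the template at positions 43–62.
The product is the template from position 5 through 62 (58 bp).

5'-TTGTATTTATAAGACAGAGAGCATCATTGCGTGGATGTACCTTCACTAGAAATATGTC-3'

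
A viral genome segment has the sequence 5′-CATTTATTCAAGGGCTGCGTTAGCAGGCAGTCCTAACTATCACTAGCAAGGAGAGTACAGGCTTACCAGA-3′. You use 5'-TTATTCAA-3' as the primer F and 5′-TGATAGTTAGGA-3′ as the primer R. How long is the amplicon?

39 bp

The forward primer matches the template at positions 4–11.
Taking the reverse complement of TGATAGTTAGGA gives TCCTAACTATCA, found at positions 31–42 on the template; the primer anneals here to the top strand with its 3' end pointing upstream.
Amplicon spans positions 4–42: 39 bp.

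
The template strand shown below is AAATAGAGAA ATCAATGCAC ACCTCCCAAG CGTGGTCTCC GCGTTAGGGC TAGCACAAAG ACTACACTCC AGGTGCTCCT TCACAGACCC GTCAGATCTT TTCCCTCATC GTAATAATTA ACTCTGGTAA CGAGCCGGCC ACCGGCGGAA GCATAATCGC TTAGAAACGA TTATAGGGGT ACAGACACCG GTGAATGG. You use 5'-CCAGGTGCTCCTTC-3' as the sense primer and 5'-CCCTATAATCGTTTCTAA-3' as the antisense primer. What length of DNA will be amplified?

The forward primer matches the template at positions 69–82.
The reverse primer's reverse complement is TTAGAAACGATTATAGGG, which matches the template at positions 161–178.
Amplicon spans positions 69–178: 110 bp.

110 bp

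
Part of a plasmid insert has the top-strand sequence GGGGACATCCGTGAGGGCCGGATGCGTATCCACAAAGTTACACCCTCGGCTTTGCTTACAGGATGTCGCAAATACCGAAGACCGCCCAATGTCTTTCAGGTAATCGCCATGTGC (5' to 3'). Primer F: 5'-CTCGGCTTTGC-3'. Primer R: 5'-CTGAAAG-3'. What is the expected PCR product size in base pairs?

Forward primer CTCGGCTTTGC is found on the top strand at positions 45–55.
Taking the reverse complement of CTGAAAG gives CTTTCAG, found at positions 93–99 on the template; the primer anneals here to the top strand with its 3' end pointing upstream.
Product length = (reverse-primer end) − (forward-primer start) + 1 = 99 − 45 + 1 = 55 bp.

55 bp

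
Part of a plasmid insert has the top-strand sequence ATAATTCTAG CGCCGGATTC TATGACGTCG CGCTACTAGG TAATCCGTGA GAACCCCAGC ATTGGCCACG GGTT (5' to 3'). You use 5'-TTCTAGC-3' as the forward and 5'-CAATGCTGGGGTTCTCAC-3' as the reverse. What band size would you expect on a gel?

60 bp

The forward primer matches the template at positions 5–11.
The reverse primer's reverse complement is GTGAGAACCCCAGCATTG, which matches the template at positions 47–64.
Amplicon spans positions 5–64: 60 bp.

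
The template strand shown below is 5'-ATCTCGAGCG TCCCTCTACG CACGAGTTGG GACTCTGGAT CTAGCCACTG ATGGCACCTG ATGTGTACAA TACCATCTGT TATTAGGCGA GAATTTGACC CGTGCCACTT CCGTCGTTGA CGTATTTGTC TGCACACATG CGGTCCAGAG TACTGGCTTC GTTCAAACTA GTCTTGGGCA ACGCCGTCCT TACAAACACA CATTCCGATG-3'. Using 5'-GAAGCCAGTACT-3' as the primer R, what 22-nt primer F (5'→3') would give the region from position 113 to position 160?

5'-GTCGTTGACGTATTTGTCTGCA-3'

The reverse primer's reverse complement AGTACTGGCTTC matches the template at positions 149–160; the product starts at position 113.
The forward primer is identical to the top strand over positions 113–134: GTCGTTGACGTATTTGTCTGCA.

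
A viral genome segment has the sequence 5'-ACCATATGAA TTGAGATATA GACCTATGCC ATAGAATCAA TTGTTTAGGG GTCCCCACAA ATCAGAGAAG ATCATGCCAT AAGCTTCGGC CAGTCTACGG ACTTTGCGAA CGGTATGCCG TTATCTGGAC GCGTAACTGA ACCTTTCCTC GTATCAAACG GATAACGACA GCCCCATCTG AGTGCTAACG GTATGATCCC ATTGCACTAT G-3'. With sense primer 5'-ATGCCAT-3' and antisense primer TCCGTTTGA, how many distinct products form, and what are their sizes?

The forward primer ATGCCAT matches the top strand at positions 26–32, 74–80.
The reverse primer's reverse complement is TCAAACGGA, matching at positions 154–162.
Each forward site pairs with the reverse site to give a product ending at position 162: sizes 137, 89 bp.

Two products: 137 bp, 89 bp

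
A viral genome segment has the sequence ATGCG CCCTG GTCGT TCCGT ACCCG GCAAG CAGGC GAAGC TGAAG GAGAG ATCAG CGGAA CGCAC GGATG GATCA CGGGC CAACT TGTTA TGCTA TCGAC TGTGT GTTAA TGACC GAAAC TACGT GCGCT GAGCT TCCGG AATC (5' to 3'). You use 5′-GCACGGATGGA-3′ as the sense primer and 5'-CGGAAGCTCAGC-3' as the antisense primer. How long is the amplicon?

78 bp

The forward primer matches the template at positions 62–72.
Reverse complement of the reverse primer: GCTGAGCTTCCG. This occurs on the top strand at positions 128–139.
The product runs from position 62 to position 139, so its length is 139 − 62 + 1 = 78 bp.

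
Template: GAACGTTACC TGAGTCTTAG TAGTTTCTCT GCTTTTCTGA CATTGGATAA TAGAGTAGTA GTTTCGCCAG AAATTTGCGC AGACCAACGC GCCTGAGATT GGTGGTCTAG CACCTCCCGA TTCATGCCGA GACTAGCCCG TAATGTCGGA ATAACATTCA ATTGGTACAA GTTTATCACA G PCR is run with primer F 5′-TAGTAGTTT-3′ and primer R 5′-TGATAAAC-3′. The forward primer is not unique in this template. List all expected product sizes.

The forward primer TAGTAGTTT matches the top strand at positions 18–26, 56–64.
The reverse primer's reverse complement is GTTTATCA, matching at positions 171–178.
Each forward site pairs with the reverse site to give a product ending at position 178: sizes 161, 123 bp.

161 bp, 123 bp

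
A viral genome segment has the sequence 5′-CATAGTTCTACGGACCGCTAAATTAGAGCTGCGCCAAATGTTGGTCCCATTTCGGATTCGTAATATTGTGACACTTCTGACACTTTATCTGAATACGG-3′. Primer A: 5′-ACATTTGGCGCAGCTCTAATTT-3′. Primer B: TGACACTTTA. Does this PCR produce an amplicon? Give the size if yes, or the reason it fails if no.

Primer A (ACATTTGGCGCAGCTCTAATTT) has reverse complement AAATTAGAGCTGCGCCAAATGT, which matches the top strand at positions 20–41; primer A anneals to the top strand there with its 3' end pointing upstream toward position 20.
Primer B (TGACACTTTA) matches the top strand directly at positions 78–87; it anneals to the bottom strand with its 3' end pointing downstream toward position 87.
The 3' ends diverge (primer A extends toward position 1, primer B toward position 98), so the primers never converge on a shared product.

No product — the primers' 3' ends point away from each other.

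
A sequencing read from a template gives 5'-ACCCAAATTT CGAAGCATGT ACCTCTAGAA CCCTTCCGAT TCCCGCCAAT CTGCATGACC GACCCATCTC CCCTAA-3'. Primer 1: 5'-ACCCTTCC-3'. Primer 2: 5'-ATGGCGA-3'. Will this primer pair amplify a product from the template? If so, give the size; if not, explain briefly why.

No product — primer 2 has no binding site in the template.

Primer 2 (ATGGCGA) does not match the top strand, and its reverse complement TCGCCAT does not match either.
With no annealing site for primer 2, no amplification occurs.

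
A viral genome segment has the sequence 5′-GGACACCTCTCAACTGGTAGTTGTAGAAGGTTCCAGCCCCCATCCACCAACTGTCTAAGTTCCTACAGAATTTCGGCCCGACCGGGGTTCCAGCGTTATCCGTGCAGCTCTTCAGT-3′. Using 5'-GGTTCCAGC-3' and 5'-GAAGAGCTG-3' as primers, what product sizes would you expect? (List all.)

85 bp, 28 bp

The forward primer GGTTCCAGC matches the top strand at positions 29–37, 86–94.
The reverse primer's reverse complement is CAGCTCTTC, matching at positions 105–113.
Each forward site pairs with the reverse site to give a product ending at position 113: sizes 85, 28 bp.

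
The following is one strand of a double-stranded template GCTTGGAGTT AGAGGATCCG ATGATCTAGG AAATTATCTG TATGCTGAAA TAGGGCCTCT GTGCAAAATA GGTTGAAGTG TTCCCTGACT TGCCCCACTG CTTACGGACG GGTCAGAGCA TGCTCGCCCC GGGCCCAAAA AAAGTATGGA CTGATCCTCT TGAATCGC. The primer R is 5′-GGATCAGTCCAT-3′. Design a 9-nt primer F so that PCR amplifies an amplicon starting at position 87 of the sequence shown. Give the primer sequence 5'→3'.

5'-GACTTGCCC-3'

The reverse primer's reverse complement ATGGACTGATCC matches the template at positions 146–157; the product starts at position 87.
The forward primer is identical to the top strand over positions 87–95: GACTTGCCC.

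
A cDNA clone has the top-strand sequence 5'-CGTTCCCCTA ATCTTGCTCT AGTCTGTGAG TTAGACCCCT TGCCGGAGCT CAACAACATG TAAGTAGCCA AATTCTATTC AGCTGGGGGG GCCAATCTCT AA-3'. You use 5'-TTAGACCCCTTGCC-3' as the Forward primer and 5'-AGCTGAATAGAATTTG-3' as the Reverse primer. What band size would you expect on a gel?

Scanning the template, TTAGACCCCTTGCC occurs at positions 31–44; this primer anneals to the bottom strand there with its 3' end pointing downstream.
Reverse complement of the reverse primer: CAAATTCTATTCAGCT. This occurs on the top strand at positions 69–84.
Product length = (reverse-primer end) − (forward-primer start) + 1 = 84 − 31 + 1 = 54 bp.

54 bp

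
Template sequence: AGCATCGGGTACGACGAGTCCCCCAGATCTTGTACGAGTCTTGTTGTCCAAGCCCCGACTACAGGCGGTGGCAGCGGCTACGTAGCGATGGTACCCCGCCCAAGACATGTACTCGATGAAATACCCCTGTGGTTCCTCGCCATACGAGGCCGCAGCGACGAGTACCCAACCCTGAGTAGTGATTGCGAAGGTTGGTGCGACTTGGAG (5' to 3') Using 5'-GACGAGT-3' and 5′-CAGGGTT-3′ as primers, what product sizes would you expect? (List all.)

162 bp, 18 bp

The forward primer GACGAGT matches the top strand at positions 13–19, 157–163.
The reverse primer's reverse complement is AACCCTG, matching at positions 168–174.
Each forward site pairs with the reverse site to give a product ending at position 174: sizes 162, 18 bp.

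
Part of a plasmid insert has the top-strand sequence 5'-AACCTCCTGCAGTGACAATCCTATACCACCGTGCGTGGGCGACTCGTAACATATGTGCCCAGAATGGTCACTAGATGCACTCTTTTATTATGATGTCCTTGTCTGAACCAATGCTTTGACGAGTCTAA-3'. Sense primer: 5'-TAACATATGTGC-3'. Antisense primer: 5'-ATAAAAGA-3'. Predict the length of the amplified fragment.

42 bp

Forward primer TAACATATGTGC is found on the top strand at positions 47–58.
Reverse complement of the reverse primer: TCTTTTAT. This occurs on the top strand at positions 81–88.
Amplicon spans positions 47–88: 42 bp.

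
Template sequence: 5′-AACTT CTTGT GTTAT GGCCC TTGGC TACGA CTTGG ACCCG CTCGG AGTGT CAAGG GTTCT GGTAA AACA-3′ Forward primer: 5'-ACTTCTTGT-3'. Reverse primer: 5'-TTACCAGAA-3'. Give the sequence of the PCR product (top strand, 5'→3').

Forward primer ACTTCTTGT is found on the top strand at positions 2–10.
The reverse primer's reverse complement is TTCTGGTAA, which matches the template at positions 57–65.
The product is the template from position 2 through 65 (64 bp).

5'-ACTTCTTGTGTTATGGCCCTTGGCTACGACTTGGACCCGCTCGGAGTGTCAAGGGTTCTGGTAA-3'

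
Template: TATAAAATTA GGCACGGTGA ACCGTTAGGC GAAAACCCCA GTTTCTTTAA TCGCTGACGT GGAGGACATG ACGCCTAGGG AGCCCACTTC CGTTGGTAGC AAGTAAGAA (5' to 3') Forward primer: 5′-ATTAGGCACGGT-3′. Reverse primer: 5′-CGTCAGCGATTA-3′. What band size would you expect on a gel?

53 bp

Scanning the template, ATTAGGCACGGT occurs at positions 7–18; this primer anneals to the bottom strand there with its 3' end pointing downstream.
The reverse primer's reverse complement is TAATCGCTGACG, which matches the template at positions 48–59.
The product runs from position 7 to position 59, so its length is 59 − 7 + 1 = 53 bp.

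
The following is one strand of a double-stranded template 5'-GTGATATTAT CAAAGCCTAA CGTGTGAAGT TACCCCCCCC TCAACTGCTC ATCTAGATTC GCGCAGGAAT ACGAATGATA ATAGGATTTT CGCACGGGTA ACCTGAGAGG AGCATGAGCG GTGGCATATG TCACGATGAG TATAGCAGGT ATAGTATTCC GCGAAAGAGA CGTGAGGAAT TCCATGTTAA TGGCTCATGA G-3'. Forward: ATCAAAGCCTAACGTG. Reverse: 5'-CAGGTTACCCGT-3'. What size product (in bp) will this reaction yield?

Forward primer ATCAAAGCCTAACGTG is found on the top strand at positions 9–24.
The reverse primer's reverse complement is ACGGGTAACCTG, which matches the template at positions 94–105.
The product runs from position 9 to position 105, so its length is 105 − 9 + 1 = 97 bp.

97 bp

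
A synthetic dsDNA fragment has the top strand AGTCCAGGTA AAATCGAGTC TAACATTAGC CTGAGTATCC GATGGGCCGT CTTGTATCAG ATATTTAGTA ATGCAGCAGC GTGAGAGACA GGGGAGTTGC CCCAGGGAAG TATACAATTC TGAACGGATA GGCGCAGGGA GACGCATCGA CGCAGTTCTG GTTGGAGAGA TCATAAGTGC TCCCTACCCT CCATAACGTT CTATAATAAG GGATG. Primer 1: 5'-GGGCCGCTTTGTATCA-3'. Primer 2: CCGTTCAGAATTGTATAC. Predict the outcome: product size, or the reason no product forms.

No product — primer 1 has no binding site in the template.

Primer 1 (GGGCCGCTTTGTATCA) does not match the top strand, and its reverse complement TGATACAAAGCGGCCC does not match either.
With no annealing site for primer 1, no amplification occurs.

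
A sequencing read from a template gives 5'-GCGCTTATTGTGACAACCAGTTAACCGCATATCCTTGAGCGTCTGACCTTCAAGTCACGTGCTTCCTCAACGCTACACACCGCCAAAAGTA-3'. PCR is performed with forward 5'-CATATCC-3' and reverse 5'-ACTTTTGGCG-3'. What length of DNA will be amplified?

63 bp

Scanning the template, CATATCC occurs at positions 28–34; this primer anneals to the bottom strand there with its 3' end pointing downstream.
The reverse primer's reverse complement is CGCCAAAAGT, which matches the template at positions 81–90.
Amplicon spans positions 28–90: 63 bp.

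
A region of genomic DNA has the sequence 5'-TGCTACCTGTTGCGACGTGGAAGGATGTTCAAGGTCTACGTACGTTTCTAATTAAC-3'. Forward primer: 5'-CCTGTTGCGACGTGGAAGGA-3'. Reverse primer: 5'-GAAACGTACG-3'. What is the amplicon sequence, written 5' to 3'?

5'-CCTGTTGCGACGTGGAAGGATGTTCAAGGTCTACGTACGTTTC-3'

Forward primer CCTGTTGCGACGTGGAAGGA is found on the top strand at positions 6–25.
The reverse primer's reverse complement is CGTACGTTTC, which matches the template at positions 39–48.
The product is the template from position 6 through 48 (43 bp).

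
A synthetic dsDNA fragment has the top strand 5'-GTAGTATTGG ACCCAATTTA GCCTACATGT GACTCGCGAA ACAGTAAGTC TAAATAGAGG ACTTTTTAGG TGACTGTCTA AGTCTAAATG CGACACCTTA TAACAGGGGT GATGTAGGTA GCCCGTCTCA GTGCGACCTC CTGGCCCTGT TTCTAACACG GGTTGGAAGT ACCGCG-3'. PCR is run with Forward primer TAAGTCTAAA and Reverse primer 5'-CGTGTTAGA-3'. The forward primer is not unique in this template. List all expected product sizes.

116 bp, 82 bp

The forward primer TAAGTCTAAA matches the top strand at positions 45–54, 79–88.
The reverse primer's reverse complement is TCTAACACG, matching at positions 152–160.
Each forward site pairs with the reverse site to give a product ending at position 160: sizes 116, 82 bp.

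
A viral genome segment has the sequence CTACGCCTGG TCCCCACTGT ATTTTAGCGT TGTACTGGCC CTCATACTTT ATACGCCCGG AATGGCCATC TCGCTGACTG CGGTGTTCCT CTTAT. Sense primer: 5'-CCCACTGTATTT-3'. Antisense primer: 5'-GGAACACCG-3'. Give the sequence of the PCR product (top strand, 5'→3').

5'-CCCACTGTATTTTAGCGTTGTACTGGCCCTCATACTTTATACGCCCGGAATGGCCATCTCGCTGACTGCGGTGTTCC-3'

Scanning the template, CCCACTGTATTT occurs at positions 13–24; this primer anneals to the bottom strand there with its 3' end pointing downstream.
Taking the reverse complement of GGAACACCG gives CGGTGTTCC, found at positions 81–89 on the template; the primer anneals here to the top strand with its 3' end pointing upstream.
The product is the template from position 13 through 89 (77 bp).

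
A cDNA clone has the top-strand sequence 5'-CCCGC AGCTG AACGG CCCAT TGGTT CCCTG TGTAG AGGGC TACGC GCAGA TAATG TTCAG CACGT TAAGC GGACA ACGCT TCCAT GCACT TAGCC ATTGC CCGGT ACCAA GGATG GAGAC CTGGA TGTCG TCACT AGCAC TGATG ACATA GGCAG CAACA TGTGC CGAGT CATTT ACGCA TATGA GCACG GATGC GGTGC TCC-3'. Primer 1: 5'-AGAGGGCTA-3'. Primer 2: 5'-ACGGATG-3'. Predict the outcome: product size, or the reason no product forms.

Primer 1 (AGAGGGCTA) matches the top strand at positions 34–42 (3' end points downstream).
Primer 2 (ACGGATG) also matches the top strand directly, at positions 188–194 — its reverse complement CATCCGT is not present.
Both primers anneal to the bottom strand with 3' ends pointing the same way, so neither can prime synthesis back toward the other.

No product — both primers anneal to the same strand and extend in the same direction.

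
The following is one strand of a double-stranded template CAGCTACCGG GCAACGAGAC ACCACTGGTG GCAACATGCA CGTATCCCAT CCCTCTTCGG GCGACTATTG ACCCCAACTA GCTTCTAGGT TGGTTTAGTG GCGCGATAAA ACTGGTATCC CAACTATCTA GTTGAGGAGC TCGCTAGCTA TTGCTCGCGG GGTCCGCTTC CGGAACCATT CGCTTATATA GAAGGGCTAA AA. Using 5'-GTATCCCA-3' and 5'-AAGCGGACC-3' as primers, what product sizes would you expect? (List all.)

The forward primer GTATCCCA matches the top strand at positions 42–49, 115–122.
The reverse primer's reverse complement is GGTCCGCTT, matching at positions 161–169.
Each forward site pairs with the reverse site to give a product ending at position 169: sizes 128, 55 bp.

128 bp, 55 bp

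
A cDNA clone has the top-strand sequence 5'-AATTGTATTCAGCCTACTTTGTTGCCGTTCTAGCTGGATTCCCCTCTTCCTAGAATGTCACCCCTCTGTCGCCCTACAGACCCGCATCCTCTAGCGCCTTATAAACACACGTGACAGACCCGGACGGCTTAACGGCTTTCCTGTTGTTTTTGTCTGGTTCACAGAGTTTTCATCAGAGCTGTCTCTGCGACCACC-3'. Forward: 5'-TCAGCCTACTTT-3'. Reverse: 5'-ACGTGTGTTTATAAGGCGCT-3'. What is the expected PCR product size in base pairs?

104 bp

Scanning the template, TCAGCCTACTTT occurs at positions 9–20; this primer anneals to the bottom strand there with its 3' end pointing downstream.
Taking the reverse complement of ACGTGTGTTTATAAGGCGCT gives AGCGCCTTATAAACACACGT, found at positions 93–112 on the template; the primer anneals here to the top strand with its 3' end pointing upstream.
Product length = (reverse-primer end) − (forward-primer start) + 1 = 112 − 9 + 1 = 104 bp.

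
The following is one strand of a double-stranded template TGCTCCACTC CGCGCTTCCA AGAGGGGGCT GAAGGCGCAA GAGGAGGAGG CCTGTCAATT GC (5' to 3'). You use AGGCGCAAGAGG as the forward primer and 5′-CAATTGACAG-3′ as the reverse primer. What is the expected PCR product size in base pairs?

The forward primer matches the template at positions 33–44.
Reverse complement of the reverse primer: CTGTCAATTG. This occurs on the top strand at positions 52–61.
The product runs from position 33 to position 61, so its length is 61 − 33 + 1 = 29 bp.

29 bp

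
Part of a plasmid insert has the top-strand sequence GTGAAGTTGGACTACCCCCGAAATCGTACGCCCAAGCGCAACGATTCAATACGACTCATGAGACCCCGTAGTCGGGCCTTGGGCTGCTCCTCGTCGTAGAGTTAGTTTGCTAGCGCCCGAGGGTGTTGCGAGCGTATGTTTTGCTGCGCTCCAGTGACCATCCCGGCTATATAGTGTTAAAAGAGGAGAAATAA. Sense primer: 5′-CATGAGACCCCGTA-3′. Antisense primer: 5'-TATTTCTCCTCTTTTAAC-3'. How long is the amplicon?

137 bp

The forward primer matches the template at positions 57–70.
Reverse complement of the reverse primer: GTTAAAAGAGGAGAAATA. This occurs on the top strand at positions 176–193.
Product length = (reverse-primer end) − (forward-primer start) + 1 = 193 − 57 + 1 = 137 bp.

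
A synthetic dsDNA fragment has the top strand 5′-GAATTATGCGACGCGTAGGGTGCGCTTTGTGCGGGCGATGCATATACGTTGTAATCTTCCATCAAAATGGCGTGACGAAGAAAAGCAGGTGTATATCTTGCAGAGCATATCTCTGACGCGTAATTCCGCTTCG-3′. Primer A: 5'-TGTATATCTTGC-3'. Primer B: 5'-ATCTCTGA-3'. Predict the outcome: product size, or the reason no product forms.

Primer A (TGTATATCTTGC) matches the top strand at positions 90–101 (3' end points downstream).
Primer B (ATCTCTGA) also matches the top strand directly, at positions 109–116 — its reverse complement TCAGAGAT is not present.
Both primers anneal to the bottom strand with 3' ends pointing the same way, so neither can prime synthesis back toward the other.

No product — both primers anneal to the same strand and extend in the same direction.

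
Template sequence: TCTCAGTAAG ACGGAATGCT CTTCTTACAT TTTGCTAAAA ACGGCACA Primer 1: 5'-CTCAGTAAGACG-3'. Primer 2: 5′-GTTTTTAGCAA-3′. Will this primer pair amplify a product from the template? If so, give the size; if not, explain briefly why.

Primer 1 (CTCAGTAAGACG) matches the top strand at positions 2–13; it acts as a forward primer.
Primer 2's reverse complement is TTGCTAAAAAC, matching the top strand at positions 32–42; it acts as a reverse primer.
The 3' ends face each other across positions 2–42, giving a 41 bp product.

Yes — a 41 bp product.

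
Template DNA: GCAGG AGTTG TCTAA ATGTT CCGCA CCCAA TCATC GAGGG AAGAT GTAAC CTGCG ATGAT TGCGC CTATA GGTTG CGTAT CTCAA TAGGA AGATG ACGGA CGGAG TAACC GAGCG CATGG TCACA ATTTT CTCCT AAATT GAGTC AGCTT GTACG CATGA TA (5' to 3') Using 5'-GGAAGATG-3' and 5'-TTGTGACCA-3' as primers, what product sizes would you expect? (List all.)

88 bp, 39 bp

The forward primer GGAAGATG matches the top strand at positions 39–46, 88–95.
The reverse primer's reverse complement is TGGTCACAA, matching at positions 118–126.
Each forward site pairs with the reverse site to give a product ending at position 126: sizes 88, 39 bp.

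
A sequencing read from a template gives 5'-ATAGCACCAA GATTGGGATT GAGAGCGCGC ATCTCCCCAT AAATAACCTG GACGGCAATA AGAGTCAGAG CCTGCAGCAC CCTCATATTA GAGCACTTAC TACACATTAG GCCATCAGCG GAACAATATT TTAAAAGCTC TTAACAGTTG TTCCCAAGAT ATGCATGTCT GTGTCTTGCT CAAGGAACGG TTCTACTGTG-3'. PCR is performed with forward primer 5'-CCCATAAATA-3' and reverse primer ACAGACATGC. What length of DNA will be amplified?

The forward primer matches the template at positions 36–45.
The reverse primer's reverse complement is GCATGTCTGT, which matches the template at positions 163–172.
Amplicon spans positions 36–172: 137 bp.

137 bp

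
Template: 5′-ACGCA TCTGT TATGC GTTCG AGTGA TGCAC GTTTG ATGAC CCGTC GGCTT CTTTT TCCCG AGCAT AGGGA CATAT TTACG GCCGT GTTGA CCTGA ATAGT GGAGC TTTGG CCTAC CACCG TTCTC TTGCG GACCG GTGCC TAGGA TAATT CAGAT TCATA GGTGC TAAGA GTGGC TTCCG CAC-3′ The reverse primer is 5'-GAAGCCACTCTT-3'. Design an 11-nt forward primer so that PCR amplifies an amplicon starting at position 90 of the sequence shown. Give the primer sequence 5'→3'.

The reverse primer's reverse complement AAGAGTGGCTTC matches the template at positions 167–178; the product starts at position 90.
The forward primer is identical to the top strand over positions 90–100: ACCTGAATAGT.

5'-ACCTGAATAGT-3'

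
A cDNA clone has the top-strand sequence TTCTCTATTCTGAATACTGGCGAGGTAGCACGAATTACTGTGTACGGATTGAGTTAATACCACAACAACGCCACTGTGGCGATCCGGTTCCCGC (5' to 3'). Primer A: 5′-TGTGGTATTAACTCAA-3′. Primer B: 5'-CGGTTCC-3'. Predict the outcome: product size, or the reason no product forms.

No product — the primers' 3' ends point away from each other.

Primer A (TGTGGTATTAACTCAA) has reverse complement TTGAGTTAATACCACA, which matches the top strand at positions 49–64; primer A anneals to the top strand there with its 3' end pointing upstream toward position 49.
Primer B (CGGTTCC) matches the top strand directly at positions 85–91; it anneals to the bottom strand with its 3' end pointing downstream toward position 91.
The 3' ends diverge (primer A extends toward position 1, primer B toward position 94), so the primers never converge on a shared product.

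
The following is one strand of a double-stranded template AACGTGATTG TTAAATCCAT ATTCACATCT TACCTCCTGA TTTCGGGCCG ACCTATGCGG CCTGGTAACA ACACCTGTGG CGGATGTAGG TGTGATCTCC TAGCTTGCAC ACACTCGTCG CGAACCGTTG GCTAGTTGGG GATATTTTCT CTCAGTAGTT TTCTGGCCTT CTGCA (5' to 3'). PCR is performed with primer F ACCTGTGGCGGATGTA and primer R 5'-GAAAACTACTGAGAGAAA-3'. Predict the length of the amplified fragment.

91 bp

The forward primer matches the template at positions 73–88.
The reverse primer's reverse complement is TTTCTCTCAGTAGTTTTC, which matches the template at positions 146–163.
The product runs from position 73 to position 163, so its length is 163 − 73 + 1 = 91 bp.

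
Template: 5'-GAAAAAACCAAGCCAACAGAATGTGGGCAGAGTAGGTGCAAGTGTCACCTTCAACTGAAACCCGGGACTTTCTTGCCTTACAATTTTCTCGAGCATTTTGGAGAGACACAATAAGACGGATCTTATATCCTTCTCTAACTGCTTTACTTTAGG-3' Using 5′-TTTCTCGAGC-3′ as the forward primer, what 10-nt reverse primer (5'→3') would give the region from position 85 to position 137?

The product's 3' end on the top strand is position 137.
The reverse primer anneals to the top strand over positions 128–137, i.e. to TCCTTCTCTA.
Its sequence written 5'→3' is the reverse complement: TAGAGAAGGA.

5'-TAGAGAAGGA-3'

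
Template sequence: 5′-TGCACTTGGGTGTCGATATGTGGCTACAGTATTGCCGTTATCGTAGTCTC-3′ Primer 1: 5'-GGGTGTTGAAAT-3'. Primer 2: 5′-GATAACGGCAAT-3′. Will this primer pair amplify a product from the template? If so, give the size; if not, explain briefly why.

Primer 1 (GGGTGTTGAAAT) does not match the top strand, and its reverse complement ATTTCAACACCC does not match either.
With no annealing site for primer 1, no amplification occurs.

No product — primer 1 has no binding site in the template.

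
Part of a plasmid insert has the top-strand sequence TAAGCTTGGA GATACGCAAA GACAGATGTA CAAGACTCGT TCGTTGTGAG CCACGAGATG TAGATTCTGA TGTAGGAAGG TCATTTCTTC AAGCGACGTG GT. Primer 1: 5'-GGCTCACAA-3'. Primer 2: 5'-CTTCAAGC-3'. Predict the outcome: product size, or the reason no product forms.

Primer 1 (GGCTCACAA) has reverse complement TTGTGAGCC, which matches the top strand at positions 44–52; primer 1 anneals to the top strand there with its 3' end pointing upstream toward position 44.
Primer 2 (CTTCAAGC) matches the top strand directly at positions 87–94; it anneals to the bottom strand with its 3' end pointing downstream toward position 94.
The 3' ends diverge (primer 1 extends toward position 1, primer 2 toward position 102), so the primers never converge on a shared product.

No product — the primers' 3' ends point away from each other.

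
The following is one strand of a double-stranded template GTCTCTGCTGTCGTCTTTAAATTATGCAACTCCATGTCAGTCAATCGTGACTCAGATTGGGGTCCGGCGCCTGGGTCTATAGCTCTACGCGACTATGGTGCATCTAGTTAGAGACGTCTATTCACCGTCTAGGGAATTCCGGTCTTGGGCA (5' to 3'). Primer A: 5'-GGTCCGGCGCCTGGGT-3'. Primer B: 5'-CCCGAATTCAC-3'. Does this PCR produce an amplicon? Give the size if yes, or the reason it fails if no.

No product — primer B has no binding site in the template.

Primer B (CCCGAATTCAC) does not match the top strand, and its reverse complement GTGAATTCGGG does not match either.
With no annealing site for primer B, no amplification occurs.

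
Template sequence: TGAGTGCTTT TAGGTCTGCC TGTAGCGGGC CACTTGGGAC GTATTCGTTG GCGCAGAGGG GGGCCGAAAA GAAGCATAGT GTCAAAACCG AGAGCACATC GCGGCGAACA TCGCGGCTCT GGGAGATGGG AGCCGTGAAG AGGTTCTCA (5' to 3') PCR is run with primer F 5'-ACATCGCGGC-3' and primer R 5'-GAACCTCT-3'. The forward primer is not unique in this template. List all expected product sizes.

The forward primer ACATCGCGGC matches the top strand at positions 96–105, 108–117.
The reverse primer's reverse complement is AGAGGTTC, matching at positions 139–146.
Each forward site pairs with the reverse site to give a product ending at position 146: sizes 51, 39 bp.

51 bp, 39 bp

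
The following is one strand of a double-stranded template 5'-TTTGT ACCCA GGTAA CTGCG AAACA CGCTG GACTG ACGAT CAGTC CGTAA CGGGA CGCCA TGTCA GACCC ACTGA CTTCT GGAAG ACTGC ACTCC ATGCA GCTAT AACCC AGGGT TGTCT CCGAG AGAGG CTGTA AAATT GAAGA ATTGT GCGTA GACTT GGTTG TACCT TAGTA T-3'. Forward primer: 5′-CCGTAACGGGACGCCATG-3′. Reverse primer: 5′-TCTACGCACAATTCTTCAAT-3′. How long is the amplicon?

113 bp

The forward primer matches the template at positions 45–62.
Reverse complement of the reverse primer: ATTGAAGAATTGTGCGTAGA. This occurs on the top strand at positions 138–157.
Amplicon spans positions 45–157: 113 bp.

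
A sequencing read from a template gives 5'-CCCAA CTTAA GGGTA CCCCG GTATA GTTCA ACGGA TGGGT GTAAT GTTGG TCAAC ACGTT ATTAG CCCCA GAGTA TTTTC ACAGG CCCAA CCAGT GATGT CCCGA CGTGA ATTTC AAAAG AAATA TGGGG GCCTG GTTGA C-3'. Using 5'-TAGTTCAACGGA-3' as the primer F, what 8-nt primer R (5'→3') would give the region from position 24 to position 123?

The product's 3' end on the top strand is position 123.
The reverse primer anneals to the top strand over positions 116–123, i.e. to AAAAGAAA.
Its sequence written 5'→3' is the reverse complement: TTTCTTTT.

5'-TTTCTTTT-3'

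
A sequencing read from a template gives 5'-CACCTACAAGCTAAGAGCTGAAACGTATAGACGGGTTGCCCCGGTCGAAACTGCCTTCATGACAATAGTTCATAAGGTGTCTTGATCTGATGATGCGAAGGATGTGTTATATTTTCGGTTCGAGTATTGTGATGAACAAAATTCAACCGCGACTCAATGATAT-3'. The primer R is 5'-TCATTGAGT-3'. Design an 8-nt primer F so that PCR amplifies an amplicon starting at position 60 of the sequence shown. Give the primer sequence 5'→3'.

5'-TGACAATA-3'

The reverse primer's reverse complement ACTCAATGA matches the template at positions 152–160; the product starts at position 60.
The forward primer is identical to the top strand over positions 60–67: TGACAATA.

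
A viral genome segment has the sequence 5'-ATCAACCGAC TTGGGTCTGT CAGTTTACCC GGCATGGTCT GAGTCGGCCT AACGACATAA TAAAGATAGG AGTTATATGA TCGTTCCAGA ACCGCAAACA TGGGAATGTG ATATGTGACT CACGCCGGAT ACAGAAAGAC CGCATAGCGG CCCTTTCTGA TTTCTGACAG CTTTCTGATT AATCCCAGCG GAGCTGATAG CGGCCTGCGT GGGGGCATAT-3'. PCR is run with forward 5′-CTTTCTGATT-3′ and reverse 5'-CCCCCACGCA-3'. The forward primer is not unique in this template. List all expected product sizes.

The forward primer CTTTCTGATT matches the top strand at positions 153–162, 171–180.
The reverse primer's reverse complement is TGCGTGGGGG, matching at positions 206–215.
Each forward site pairs with the reverse site to give a product ending at position 215: sizes 63, 45 bp.

63 bp, 45 bp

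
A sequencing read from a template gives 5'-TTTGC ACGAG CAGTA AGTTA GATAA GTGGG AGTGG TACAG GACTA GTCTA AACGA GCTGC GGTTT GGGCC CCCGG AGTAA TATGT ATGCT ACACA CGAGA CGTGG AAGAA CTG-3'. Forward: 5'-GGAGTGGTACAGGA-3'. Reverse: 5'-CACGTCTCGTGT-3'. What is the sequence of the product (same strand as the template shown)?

The forward primer matches the template at positions 29–42.
Taking the reverse complement of CACGTCTCGTGT gives ACACGAGACGTG, found at positions 93–104 on the template; the primer anneals here to the top strand with its 3' end pointing upstream.
The product is the template from position 29 through 104 (76 bp).

5'-GGAGTGGTACAGGACTAGTCTAAACGAGCTGCGGTTTGGGCCCCCGGAGTAATATGTATGCTACACACGAGACGTG-3'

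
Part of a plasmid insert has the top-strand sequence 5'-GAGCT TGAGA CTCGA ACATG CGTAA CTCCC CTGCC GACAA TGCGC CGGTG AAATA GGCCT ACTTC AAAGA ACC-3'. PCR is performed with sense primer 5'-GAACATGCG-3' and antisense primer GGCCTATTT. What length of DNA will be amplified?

Forward primer GAACATGCG is found on the top strand at positions 14–22.
Taking the reverse complement of GGCCTATTT gives AAATAGGCC, found at positions 51–59 on the template; the primer anneals here to the top strand with its 3' end pointing upstream.
The product runs from position 14 to position 59, so its length is 59 − 14 + 1 = 46 bp.

46 bp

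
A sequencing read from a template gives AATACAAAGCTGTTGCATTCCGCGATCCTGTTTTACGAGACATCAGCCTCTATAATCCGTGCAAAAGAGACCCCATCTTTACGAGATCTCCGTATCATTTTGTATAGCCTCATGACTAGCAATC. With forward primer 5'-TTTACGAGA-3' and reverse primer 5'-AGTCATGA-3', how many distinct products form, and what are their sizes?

The forward primer TTTACGAGA matches the top strand at positions 32–40, 78–86.
The reverse primer's reverse complement is TCATGACT, matching at positions 110–117.
Each forward site pairs with the reverse site to give a product ending at position 117: sizes 86, 40 bp.

Two products: 86 bp, 40 bp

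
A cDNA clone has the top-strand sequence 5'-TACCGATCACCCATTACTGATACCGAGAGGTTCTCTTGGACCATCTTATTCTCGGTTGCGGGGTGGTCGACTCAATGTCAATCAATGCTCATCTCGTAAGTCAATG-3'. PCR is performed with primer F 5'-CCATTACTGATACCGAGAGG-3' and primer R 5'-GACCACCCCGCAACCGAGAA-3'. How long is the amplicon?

58 bp

Forward primer CCATTACTGATACCGAGAGG is found on the top strand at positions 11–30.
The reverse primer's reverse complement is TTCTCGGTTGCGGGGTGGTC, which matches the template at positions 49–68.
Product length = (reverse-primer end) − (forward-primer start) + 1 = 68 − 11 + 1 = 58 bp.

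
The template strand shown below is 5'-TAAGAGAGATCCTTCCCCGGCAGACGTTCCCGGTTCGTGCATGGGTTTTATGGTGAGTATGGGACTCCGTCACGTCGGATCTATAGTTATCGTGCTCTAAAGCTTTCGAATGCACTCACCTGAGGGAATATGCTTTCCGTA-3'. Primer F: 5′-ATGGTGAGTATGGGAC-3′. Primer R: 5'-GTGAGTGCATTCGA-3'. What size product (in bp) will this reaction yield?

Scanning the template, ATGGTGAGTATGGGAC occurs at positions 50–65; this primer anneals to the bottom strand there with its 3' end pointing downstream.
Reverse complement of the reverse primer: TCGAATGCACTCAC. This occurs on the top strand at positions 106–119.
Amplicon spans positions 50–119: 70 bp.

70 bp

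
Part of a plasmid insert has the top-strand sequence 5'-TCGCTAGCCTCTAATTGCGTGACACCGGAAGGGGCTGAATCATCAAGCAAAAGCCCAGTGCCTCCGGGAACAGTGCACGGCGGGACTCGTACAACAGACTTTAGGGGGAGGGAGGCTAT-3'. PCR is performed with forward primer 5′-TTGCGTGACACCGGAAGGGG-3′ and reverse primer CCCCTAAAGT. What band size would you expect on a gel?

93 bp

Forward primer TTGCGTGACACCGGAAGGGG is found on the top strand at positions 15–34.
Reverse complement of the reverse primer: ACTTTAGGGG. This occurs on the top strand at positions 98–107.
The product runs from position 15 to position 107, so its length is 107 − 15 + 1 = 93 bp.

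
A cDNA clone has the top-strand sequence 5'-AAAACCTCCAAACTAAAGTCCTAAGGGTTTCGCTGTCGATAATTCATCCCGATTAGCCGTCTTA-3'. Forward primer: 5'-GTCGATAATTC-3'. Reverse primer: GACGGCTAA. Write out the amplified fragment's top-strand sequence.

Forward primer GTCGATAATTC is found on the top strand at positions 35–45.
Reverse complement of the reverse primer: TTAGCCGTC. This occurs on the top strand at positions 53–61.
The product is the template from position 35 through 61 (27 bp).

5'-GTCGATAATTCATCCCGATTAGCCGTC-3'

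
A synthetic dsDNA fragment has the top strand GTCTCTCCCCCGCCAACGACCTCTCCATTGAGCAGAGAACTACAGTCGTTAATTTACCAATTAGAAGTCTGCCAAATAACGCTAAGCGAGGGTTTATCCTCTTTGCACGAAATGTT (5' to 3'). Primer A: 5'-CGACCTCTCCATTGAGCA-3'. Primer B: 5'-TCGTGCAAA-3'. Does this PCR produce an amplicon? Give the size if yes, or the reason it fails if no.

Yes — a 94 bp product.

Primer A (CGACCTCTCCATTGAGCA) matches the top strand at positions 17–34; it acts as a forward primer.
Primer B's reverse complement is TTTGCACGA, matching the top strand at positions 102–110; it acts as a reverse primer.
The 3' ends face each other across positions 17–110, giving a 94 bp product.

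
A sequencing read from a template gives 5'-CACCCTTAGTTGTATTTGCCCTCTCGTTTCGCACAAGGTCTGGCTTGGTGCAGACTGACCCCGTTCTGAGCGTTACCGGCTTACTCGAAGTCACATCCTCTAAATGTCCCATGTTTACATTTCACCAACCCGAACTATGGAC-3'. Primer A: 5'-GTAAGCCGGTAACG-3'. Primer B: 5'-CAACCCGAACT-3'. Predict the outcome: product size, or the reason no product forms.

Primer A (GTAAGCCGGTAACG) has reverse complement CGTTACCGGCTTAC, which matches the top strand at positions 71–84; primer A anneals to the top strand there with its 3' end pointing upstream toward position 71.
Primer B (CAACCCGAACT) matches the top strand directly at positions 126–136; it anneals to the bottom strand with its 3' end pointing downstream toward position 136.
The 3' ends diverge (primer A extends toward position 1, primer B toward position 142), so the primers never converge on a shared product.

No product — the primers' 3' ends point away from each other.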